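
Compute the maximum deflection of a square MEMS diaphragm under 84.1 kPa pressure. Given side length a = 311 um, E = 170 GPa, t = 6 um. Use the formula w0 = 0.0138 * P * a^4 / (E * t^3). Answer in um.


Step 1: Convert pressure to compatible units (E is in GPa, so P in GPa).
P = 84.1 kPa = 84.1e-6 GPa
Step 2: Compute numerator: 0.0138 * P * a^4.
a^4 = 311^4 = 9354951841
numerator = 0.0138 * 84.1e-6 * 9354951841 = 1.08572e+04
Step 3: Compute denominator: E * t^3 = 170 * 6^3 = 36720
Step 4: w0 = numerator / denominator = 1.08572e+04 / 36720 = 0.2957 um


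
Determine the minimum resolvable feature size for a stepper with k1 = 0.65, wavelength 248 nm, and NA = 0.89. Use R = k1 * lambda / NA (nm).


Step 1: Identify values: k1 = 0.65, lambda = 248 nm, NA = 0.89
Step 2: R = k1 * lambda / NA
R = 0.65 * 248 / 0.89
R = 181.1 nm


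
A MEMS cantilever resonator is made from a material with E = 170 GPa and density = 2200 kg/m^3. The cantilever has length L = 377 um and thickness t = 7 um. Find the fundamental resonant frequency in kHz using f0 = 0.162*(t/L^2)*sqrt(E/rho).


Step 1: Convert units to SI.
t_SI = 7e-6 m, L_SI = 377e-6 m
Step 2: Calculate sqrt(E/rho).
sqrt(170e9 / 2200) = 8790.49 m/s
Step 3: Compute f0.
f0 = 0.162 * 7e-6 / (377e-6)^2 * 8790.49 = 70136.4 Hz = 70.14 kHz


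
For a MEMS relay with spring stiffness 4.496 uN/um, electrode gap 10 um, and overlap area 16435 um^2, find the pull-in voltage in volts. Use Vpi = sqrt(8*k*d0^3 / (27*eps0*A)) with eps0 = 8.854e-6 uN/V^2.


Step 1: Compute numerator: 8 * k * d0^3 = 8 * 4.496 * 10^3 = 35968.0
Step 2: Compute denominator: 27 * eps0 * A = 27 * 8.854e-6 * 16435 = 3.928918
Step 3: Vpi = sqrt(35968.0 / 3.928918)
Vpi = 95.68 V


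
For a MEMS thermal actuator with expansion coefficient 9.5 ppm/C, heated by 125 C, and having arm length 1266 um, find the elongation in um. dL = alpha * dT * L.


Step 1: Convert CTE: alpha = 9.5 ppm/C = 9.5e-6 /C
Step 2: dL = 9.5e-6 * 125 * 1266
dL = 1.5034 um


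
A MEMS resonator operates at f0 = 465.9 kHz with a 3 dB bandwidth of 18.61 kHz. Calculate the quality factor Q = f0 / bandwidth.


Step 1: Q = f0 / bandwidth
Step 2: Q = 465.9 / 18.61
Q = 25.0


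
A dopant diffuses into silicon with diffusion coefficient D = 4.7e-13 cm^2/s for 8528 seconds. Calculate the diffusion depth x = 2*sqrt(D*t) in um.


Step 1: Compute D*t = 4.7e-13 * 8528 = 4.00816e-09 cm^2
Step 2: sqrt(D*t) = 6.331e-05 cm
Step 3: x = 2 * 6.331e-05 cm = 1.2662e-04 cm
Step 4: Convert to um (1 cm = 1e4 um): x = 1.266 um


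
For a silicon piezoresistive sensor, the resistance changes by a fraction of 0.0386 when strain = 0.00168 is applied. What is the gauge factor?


Step 1: Identify values.
dR/R = 0.0386, strain = 0.00168
Step 2: GF = (dR/R) / strain = 0.0386 / 0.00168
GF = 23.0


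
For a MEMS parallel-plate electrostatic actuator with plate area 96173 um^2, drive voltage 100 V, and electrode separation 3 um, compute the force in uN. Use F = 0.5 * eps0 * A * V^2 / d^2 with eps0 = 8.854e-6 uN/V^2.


Step 1: Identify parameters.
eps0 = 8.854e-6 uN/V^2, A = 96173 um^2, V = 100 V, d = 3 um
Step 2: Compute V^2 = 100^2 = 10000
Step 3: Compute d^2 = 3^2 = 9
Step 4: F = 0.5 * 8.854e-6 * 96173 * 10000 / 9
F = 473.064 uN


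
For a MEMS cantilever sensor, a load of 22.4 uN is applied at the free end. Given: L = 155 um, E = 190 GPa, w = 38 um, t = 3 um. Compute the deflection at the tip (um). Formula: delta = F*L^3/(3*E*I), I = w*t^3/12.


Step 1: Calculate the second moment of area.
I = w * t^3 / 12 = 38 * 3^3 / 12 = 85.5 um^4
Step 2: Convert E to consistent units (1 GPa = 1000 uN/um^2).
E = 190 GPa = 190000 uN/um^2
Step 3: Calculate tip deflection.
delta = F * L^3 / (3 * E * I)
delta = 22.4 * 155^3 / (3 * 190000 * 85.5)
delta = 1.7116 um


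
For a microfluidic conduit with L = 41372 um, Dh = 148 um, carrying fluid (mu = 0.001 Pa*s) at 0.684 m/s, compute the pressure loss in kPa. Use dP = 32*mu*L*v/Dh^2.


Step 1: Convert to SI: L = 41372e-6 m, Dh = 148e-6 m
Step 2: dP = 32 * 0.001 * 41372e-6 * 0.684 / (148e-6)^2
Step 3: dP = 41341.78 Pa
Step 4: Convert to kPa: dP = 41.34 kPa


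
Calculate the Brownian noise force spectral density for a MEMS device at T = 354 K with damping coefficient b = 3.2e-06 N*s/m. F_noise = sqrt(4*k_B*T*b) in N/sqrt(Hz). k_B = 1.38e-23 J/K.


Step 1: Compute 4 * k_B * T * b
= 4 * 1.38e-23 * 354 * 3.2e-06
= 6.2531e-26 N^2/Hz
Step 2: F_noise = sqrt(6.2531e-26)
F_noise = 2.50e-13 N/sqrt(Hz)


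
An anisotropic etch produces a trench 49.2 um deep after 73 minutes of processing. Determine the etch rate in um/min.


Step 1: Etch rate = depth / time
Step 2: rate = 49.2 / 73
rate = 0.674 um/min


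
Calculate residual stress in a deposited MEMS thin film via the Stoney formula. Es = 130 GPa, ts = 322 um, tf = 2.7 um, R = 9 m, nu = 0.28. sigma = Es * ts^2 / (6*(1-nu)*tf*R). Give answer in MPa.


Step 1: Compute numerator: Es * ts^2 = 130 * 322^2 = 13478920 (GPa*um^2)
Step 2: Compute denominator (R in um): 6*(1-nu)*tf*R = 6*0.72*2.7*9e6 = 104976000.0 (um^2)
Step 3: sigma (GPa) = 13478920 / 104976000.0 = 1.284e-01 GPa
Step 4: Convert to MPa (x1000): sigma = 128.4 MPa


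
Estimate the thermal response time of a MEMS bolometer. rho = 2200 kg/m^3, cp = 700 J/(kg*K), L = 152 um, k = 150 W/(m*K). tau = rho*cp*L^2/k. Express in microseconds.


Step 1: Convert L to m: L = 152e-6 m
Step 2: L^2 = (152e-6)^2 = 2.3104e-08 m^2
Step 3: tau = 2200 * 700 * 2.3104e-08 / 150 = 2.3720107e-04 s
Step 4: Convert to microseconds (multiply by 1e6).
tau = 237.201 us


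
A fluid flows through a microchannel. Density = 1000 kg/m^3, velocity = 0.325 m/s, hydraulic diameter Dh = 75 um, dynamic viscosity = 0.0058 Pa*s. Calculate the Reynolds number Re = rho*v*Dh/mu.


Step 1: Convert Dh to meters: Dh = 75e-6 m
Step 2: Re = rho * v * Dh / mu
Re = 1000 * 0.325 * 75e-6 / 0.0058
Re = 4.203


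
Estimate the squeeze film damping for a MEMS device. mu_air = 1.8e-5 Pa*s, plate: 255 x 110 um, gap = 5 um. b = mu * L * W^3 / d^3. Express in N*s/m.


Step 1: Convert to SI.
L = 255e-6 m, W = 110e-6 m, d = 5e-6 m
Step 2: W^3 = (110e-6)^3 = 1.33e-12 m^3
Step 3: d^3 = (5e-6)^3 = 1.25e-16 m^3
Step 4: b = 1.8e-5 * 255e-6 * 1.33e-12 / 1.25e-16
b = 4.89e-05 N*s/m


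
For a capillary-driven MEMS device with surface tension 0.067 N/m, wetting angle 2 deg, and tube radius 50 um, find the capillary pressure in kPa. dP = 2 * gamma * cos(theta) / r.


Step 1: cos(2 deg) = 0.9994
Step 2: Convert r to m: r = 50e-6 m
Step 3: dP = 2 * 0.067 * 0.9994 / 50e-6 = 2678.4 Pa
Step 4: Convert Pa to kPa (divide by 1000).
dP = 2.68 kPa


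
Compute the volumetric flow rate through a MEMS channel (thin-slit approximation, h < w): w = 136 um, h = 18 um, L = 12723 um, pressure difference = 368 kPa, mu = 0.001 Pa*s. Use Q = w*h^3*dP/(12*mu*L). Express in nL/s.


Step 1: Convert all dimensions to SI (meters).
w = 136e-6 m, h = 18e-6 m, L = 12723e-6 m, dP = 368e3 Pa
Step 2: Q = w * h^3 * dP / (12 * mu * L)
Q = 136e-6 * (18e-6)^3 * 368e3 / (12 * 0.001 * 12723e-6) = 1.9117604e-09 m^3/s
Step 3: Convert Q from m^3/s to nL/s (1 m^3 = 1e12 nL, so multiply by 1e12).
Q = 1911.76 nL/s


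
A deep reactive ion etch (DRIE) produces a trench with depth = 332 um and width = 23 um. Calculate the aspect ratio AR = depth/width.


Step 1: AR = depth / width
Step 2: AR = 332 / 23
AR = 14.4


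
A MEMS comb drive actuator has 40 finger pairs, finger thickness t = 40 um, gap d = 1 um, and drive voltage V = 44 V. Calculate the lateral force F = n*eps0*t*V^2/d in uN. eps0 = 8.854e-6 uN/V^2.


Step 1: Parameters: n=40, eps0=8.854e-6 uN/V^2, t=40 um, V=44 V, d=1 um
Step 2: V^2 = 1936
Step 3: F = 40 * 8.854e-6 * 40 * 1936 / 1
F = 27.426 uN


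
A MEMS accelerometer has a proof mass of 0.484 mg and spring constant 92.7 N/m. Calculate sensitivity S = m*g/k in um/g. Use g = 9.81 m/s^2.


Step 1: Convert mass: m = 0.484 mg = 4.84e-07 kg
Step 2: S = m * g / k = 4.84e-07 * 9.81 / 92.7
Step 3: S = 5.12e-08 m/g
Step 4: Convert to um/g: S = 0.051 um/g


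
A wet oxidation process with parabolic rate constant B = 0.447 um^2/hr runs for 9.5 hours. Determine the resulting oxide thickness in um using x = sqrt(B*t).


Step 1: Compute B*t = 0.447 * 9.5 = 4.2465
Step 2: x = sqrt(4.2465)
x = 2.061 um


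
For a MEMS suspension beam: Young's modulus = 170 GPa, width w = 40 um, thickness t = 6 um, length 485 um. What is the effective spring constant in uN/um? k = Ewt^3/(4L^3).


Step 1: Convert E to consistent units (1 GPa = 1000 uN/um^2).
E = 170 GPa = 170000 uN/um^2
Step 2: Compute t^3 = 6^3 = 216
Step 3: Compute L^3 = 485^3 = 114084125
Step 4: k = 170000 * 40 * 216 / (4 * 114084125)
k = 3.2187 uN/um


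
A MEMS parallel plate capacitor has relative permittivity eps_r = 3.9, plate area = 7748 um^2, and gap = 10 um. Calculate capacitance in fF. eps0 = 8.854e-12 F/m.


Step 1: Convert area to m^2: A = 7748e-12 m^2
Step 2: Convert gap to m: d = 10e-6 m
Step 3: C = eps0 * eps_r * A / d
C = 8.854e-12 * 3.9 * 7748e-12 / 10e-6
Step 4: Convert to fF (multiply by 1e15).
C = 26.75 fF


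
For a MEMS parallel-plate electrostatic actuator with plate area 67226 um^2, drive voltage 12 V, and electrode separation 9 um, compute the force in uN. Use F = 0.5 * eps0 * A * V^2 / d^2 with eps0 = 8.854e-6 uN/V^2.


Step 1: Identify parameters.
eps0 = 8.854e-6 uN/V^2, A = 67226 um^2, V = 12 V, d = 9 um
Step 2: Compute V^2 = 12^2 = 144
Step 3: Compute d^2 = 9^2 = 81
Step 4: F = 0.5 * 8.854e-6 * 67226 * 144 / 81
F = 0.529 uN


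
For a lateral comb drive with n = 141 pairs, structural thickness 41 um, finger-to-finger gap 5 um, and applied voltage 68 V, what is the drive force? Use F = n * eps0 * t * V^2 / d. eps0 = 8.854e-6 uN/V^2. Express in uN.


Step 1: Parameters: n=141, eps0=8.854e-6 uN/V^2, t=41 um, V=68 V, d=5 um
Step 2: V^2 = 4624
Step 3: F = 141 * 8.854e-6 * 41 * 4624 / 5
F = 47.336 uN


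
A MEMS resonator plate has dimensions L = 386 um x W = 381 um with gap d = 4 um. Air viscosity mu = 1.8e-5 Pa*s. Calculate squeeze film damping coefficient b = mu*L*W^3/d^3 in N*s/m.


Step 1: Convert to SI.
L = 386e-6 m, W = 381e-6 m, d = 4e-6 m
Step 2: W^3 = (381e-6)^3 = 5.53e-11 m^3
Step 3: d^3 = (4e-6)^3 = 6.40e-17 m^3
Step 4: b = 1.8e-5 * 386e-6 * 5.53e-11 / 6.40e-17
b = 6.00e-03 N*s/m


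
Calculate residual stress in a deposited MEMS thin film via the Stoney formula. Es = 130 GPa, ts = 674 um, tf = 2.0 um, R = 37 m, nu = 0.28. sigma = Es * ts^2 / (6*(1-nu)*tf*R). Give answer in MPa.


Step 1: Compute numerator: Es * ts^2 = 130 * 674^2 = 59055880 (GPa*um^2)
Step 2: Compute denominator (R in um): 6*(1-nu)*tf*R = 6*0.72*2.0*37e6 = 319680000.0 (um^2)
Step 3: sigma (GPa) = 59055880 / 319680000.0 = 1.84734e-01 GPa
Step 4: Convert to MPa (x1000): sigma = 184.7 MPa


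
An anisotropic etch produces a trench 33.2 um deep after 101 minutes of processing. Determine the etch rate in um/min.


Step 1: Etch rate = depth / time
Step 2: rate = 33.2 / 101
rate = 0.329 um/min


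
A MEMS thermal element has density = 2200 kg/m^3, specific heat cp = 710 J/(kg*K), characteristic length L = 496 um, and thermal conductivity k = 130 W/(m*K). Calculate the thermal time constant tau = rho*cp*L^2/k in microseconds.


Step 1: Convert L to m: L = 496e-6 m
Step 2: L^2 = (496e-6)^2 = 2.46016e-07 m^2
Step 3: tau = 2200 * 710 * 2.46016e-07 / 130 = 2.95597686e-03 s
Step 4: Convert to microseconds (multiply by 1e6).
tau = 2955.977 us


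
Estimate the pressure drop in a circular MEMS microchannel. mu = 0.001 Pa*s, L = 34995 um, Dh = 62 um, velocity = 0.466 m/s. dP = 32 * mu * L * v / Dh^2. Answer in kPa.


Step 1: Convert to SI: L = 34995e-6 m, Dh = 62e-6 m
Step 2: dP = 32 * 0.001 * 34995e-6 * 0.466 / (62e-6)^2
Step 3: dP = 135755.84 Pa
Step 4: Convert to kPa: dP = 135.76 kPa


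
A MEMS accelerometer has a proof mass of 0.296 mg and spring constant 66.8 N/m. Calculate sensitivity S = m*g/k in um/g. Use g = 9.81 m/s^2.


Step 1: Convert mass: m = 0.296 mg = 2.96e-07 kg
Step 2: S = m * g / k = 2.96e-07 * 9.81 / 66.8
Step 3: S = 4.35e-08 m/g
Step 4: Convert to um/g: S = 0.043 um/g


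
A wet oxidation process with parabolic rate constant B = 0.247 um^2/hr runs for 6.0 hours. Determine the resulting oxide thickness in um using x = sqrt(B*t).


Step 1: Compute B*t = 0.247 * 6.0 = 1.482
Step 2: x = sqrt(1.482)
x = 1.217 um


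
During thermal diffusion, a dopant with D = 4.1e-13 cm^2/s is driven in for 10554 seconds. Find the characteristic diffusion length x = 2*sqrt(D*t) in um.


Step 1: Compute D*t = 4.1e-13 * 10554 = 4.32714e-09 cm^2
Step 2: sqrt(D*t) = 6.5781e-05 cm
Step 3: x = 2 * 6.5781e-05 cm = 1.31562e-04 cm
Step 4: Convert to um (1 cm = 1e4 um): x = 1.316 um


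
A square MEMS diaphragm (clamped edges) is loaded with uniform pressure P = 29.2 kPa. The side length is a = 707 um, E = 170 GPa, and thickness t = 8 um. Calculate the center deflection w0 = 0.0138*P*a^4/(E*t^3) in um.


Step 1: Convert pressure to compatible units (E is in GPa, so P in GPa).
P = 29.2 kPa = 29.2e-6 GPa
Step 2: Compute numerator: 0.0138 * P * a^4.
a^4 = 707^4 = 249849022801
numerator = 0.0138 * 29.2e-6 * 249849022801 = 1.006792e+05
Step 3: Compute denominator: E * t^3 = 170 * 8^3 = 87040
Step 4: w0 = numerator / denominator = 1.006792e+05 / 87040 = 1.1567 um


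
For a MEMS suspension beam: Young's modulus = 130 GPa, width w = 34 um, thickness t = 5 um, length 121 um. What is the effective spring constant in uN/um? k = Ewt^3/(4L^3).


Step 1: Convert E to consistent units (1 GPa = 1000 uN/um^2).
E = 130 GPa = 130000 uN/um^2
Step 2: Compute t^3 = 5^3 = 125
Step 3: Compute L^3 = 121^3 = 1771561
Step 4: k = 130000 * 34 * 125 / (4 * 1771561)
k = 77.968 uN/um


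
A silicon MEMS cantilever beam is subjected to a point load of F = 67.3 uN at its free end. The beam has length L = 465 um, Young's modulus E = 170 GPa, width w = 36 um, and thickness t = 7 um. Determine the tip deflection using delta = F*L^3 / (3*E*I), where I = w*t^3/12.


Step 1: Calculate the second moment of area.
I = w * t^3 / 12 = 36 * 7^3 / 12 = 1029.0 um^4
Step 2: Convert E to consistent units (1 GPa = 1000 uN/um^2).
E = 170 GPa = 170000 uN/um^2
Step 3: Calculate tip deflection.
delta = F * L^3 / (3 * E * I)
delta = 67.3 * 465^3 / (3 * 170000 * 1029.0)
delta = 12.894 um


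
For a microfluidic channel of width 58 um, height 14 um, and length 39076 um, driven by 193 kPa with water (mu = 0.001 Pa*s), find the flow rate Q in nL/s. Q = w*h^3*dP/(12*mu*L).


Step 1: Convert all dimensions to SI (meters).
w = 58e-6 m, h = 14e-6 m, L = 39076e-6 m, dP = 193e3 Pa
Step 2: Q = w * h^3 * dP / (12 * mu * L)
Q = 58e-6 * (14e-6)^3 * 193e3 / (12 * 0.001 * 39076e-6) = 6.550554e-11 m^3/s
Step 3: Convert Q from m^3/s to nL/s (1 m^3 = 1e12 nL, so multiply by 1e12).
Q = 65.506 nL/s


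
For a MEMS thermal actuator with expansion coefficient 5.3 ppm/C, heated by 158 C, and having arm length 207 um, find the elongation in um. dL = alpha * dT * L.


Step 1: Convert CTE: alpha = 5.3 ppm/C = 5.3e-6 /C
Step 2: dL = 5.3e-6 * 158 * 207
dL = 0.1733 um


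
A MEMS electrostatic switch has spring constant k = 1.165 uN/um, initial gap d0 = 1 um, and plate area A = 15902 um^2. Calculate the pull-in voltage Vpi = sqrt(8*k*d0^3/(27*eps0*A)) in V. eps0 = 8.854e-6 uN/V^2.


Step 1: Compute numerator: 8 * k * d0^3 = 8 * 1.165 * 1^3 = 9.32
Step 2: Compute denominator: 27 * eps0 * A = 27 * 8.854e-6 * 15902 = 3.8015
Step 3: Vpi = sqrt(9.32 / 3.8015)
Vpi = 1.57 V


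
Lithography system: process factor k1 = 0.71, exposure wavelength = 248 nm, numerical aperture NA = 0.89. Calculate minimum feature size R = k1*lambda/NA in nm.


Step 1: Identify values: k1 = 0.71, lambda = 248 nm, NA = 0.89
Step 2: R = k1 * lambda / NA
R = 0.71 * 248 / 0.89
R = 197.8 nm


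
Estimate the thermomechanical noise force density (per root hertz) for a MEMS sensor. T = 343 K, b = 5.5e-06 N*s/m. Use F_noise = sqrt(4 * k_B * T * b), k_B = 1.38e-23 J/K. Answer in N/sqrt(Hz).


Step 1: Compute 4 * k_B * T * b
= 4 * 1.38e-23 * 343 * 5.5e-06
= 1.0413e-25 N^2/Hz
Step 2: F_noise = sqrt(1.0413e-25)
F_noise = 3.23e-13 N/sqrt(Hz)


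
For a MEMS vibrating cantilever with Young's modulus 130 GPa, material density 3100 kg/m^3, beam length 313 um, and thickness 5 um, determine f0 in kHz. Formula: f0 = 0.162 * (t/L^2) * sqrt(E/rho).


Step 1: Convert units to SI.
t_SI = 5e-6 m, L_SI = 313e-6 m
Step 2: Calculate sqrt(E/rho).
sqrt(130e9 / 3100) = 6475.76 m/s
Step 3: Compute f0.
f0 = 0.162 * 5e-6 / (313e-6)^2 * 6475.76 = 53541.1 Hz = 53.54 kHz


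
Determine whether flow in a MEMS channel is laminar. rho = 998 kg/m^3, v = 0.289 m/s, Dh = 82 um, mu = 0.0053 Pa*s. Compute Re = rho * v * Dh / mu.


Step 1: Convert Dh to meters: Dh = 82e-6 m
Step 2: Re = rho * v * Dh / mu
Re = 998 * 0.289 * 82e-6 / 0.0053
Re = 4.462
Since Re = 4.462 is below ~2300, the flow is laminar.


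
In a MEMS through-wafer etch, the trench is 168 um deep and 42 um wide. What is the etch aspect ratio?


Step 1: AR = depth / width
Step 2: AR = 168 / 42
AR = 4.0


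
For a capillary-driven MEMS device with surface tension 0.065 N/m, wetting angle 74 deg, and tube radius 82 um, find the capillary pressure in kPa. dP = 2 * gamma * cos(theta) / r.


Step 1: cos(74 deg) = 0.2756
Step 2: Convert r to m: r = 82e-6 m
Step 3: dP = 2 * 0.065 * 0.2756 / 82e-6 = 436.9 Pa
Step 4: Convert Pa to kPa (divide by 1000).
dP = 0.44 kPa


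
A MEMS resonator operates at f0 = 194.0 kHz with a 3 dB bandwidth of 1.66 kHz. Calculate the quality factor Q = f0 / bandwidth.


Step 1: Q = f0 / bandwidth
Step 2: Q = 194.0 / 1.66
Q = 116.9


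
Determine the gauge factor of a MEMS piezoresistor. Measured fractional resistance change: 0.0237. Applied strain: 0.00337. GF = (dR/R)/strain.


Step 1: Identify values.
dR/R = 0.0237, strain = 0.00337
Step 2: GF = (dR/R) / strain = 0.0237 / 0.00337
GF = 7.0


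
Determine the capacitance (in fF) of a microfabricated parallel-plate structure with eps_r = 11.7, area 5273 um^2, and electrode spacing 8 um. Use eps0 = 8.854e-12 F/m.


Step 1: Convert area to m^2: A = 5273e-12 m^2
Step 2: Convert gap to m: d = 8e-6 m
Step 3: C = eps0 * eps_r * A / d
C = 8.854e-12 * 11.7 * 5273e-12 / 8e-6
Step 4: Convert to fF (multiply by 1e15).
C = 68.28 fF


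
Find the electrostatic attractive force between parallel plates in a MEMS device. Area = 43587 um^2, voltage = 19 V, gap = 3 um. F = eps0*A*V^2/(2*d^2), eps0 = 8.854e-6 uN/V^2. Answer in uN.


Step 1: Identify parameters.
eps0 = 8.854e-6 uN/V^2, A = 43587 um^2, V = 19 V, d = 3 um
Step 2: Compute V^2 = 19^2 = 361
Step 3: Compute d^2 = 3^2 = 9
Step 4: F = 0.5 * 8.854e-6 * 43587 * 361 / 9
F = 7.74 uN


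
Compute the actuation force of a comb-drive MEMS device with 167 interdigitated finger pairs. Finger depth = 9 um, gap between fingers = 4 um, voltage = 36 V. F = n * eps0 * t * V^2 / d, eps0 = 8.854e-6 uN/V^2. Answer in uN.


Step 1: Parameters: n=167, eps0=8.854e-6 uN/V^2, t=9 um, V=36 V, d=4 um
Step 2: V^2 = 1296
Step 3: F = 167 * 8.854e-6 * 9 * 1296 / 4
F = 4.312 uN


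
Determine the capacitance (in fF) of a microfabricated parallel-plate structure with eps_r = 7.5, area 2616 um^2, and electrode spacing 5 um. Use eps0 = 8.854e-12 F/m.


Step 1: Convert area to m^2: A = 2616e-12 m^2
Step 2: Convert gap to m: d = 5e-6 m
Step 3: C = eps0 * eps_r * A / d
C = 8.854e-12 * 7.5 * 2616e-12 / 5e-6
Step 4: Convert to fF (multiply by 1e15).
C = 34.74 fF


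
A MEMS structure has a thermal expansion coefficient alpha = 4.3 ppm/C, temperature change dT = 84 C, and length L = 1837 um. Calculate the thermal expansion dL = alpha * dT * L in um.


Step 1: Convert CTE: alpha = 4.3 ppm/C = 4.3e-6 /C
Step 2: dL = 4.3e-6 * 84 * 1837
dL = 0.6635 um


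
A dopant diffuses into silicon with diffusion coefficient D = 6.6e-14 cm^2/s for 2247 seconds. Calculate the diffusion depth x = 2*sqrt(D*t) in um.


Step 1: Compute D*t = 6.6e-14 * 2247 = 1.48302e-10 cm^2
Step 2: sqrt(D*t) = 1.2178e-05 cm
Step 3: x = 2 * 1.2178e-05 cm = 2.4356e-05 cm
Step 4: Convert to um (1 cm = 1e4 um): x = 0.244 um


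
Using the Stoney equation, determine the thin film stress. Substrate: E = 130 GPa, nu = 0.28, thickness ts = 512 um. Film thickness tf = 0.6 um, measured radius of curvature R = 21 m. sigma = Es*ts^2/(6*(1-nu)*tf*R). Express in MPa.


Step 1: Compute numerator: Es * ts^2 = 130 * 512^2 = 34078720 (GPa*um^2)
Step 2: Compute denominator (R in um): 6*(1-nu)*tf*R = 6*0.72*0.6*21e6 = 54432000.0 (um^2)
Step 3: sigma (GPa) = 34078720 / 54432000.0 = 6.26079e-01 GPa
Step 4: Convert to MPa (x1000): sigma = 626.1 MPa


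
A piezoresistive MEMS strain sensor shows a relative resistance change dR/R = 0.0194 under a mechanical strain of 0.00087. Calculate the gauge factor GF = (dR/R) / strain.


Step 1: Identify values.
dR/R = 0.0194, strain = 0.00087
Step 2: GF = (dR/R) / strain = 0.0194 / 0.00087
GF = 22.3


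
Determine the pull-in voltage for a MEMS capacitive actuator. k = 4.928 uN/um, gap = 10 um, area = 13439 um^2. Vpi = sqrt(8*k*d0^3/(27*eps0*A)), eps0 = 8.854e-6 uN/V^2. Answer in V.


Step 1: Compute numerator: 8 * k * d0^3 = 8 * 4.928 * 10^3 = 39424.0
Step 2: Compute denominator: 27 * eps0 * A = 27 * 8.854e-6 * 13439 = 3.2127
Step 3: Vpi = sqrt(39424.0 / 3.2127)
Vpi = 110.78 V


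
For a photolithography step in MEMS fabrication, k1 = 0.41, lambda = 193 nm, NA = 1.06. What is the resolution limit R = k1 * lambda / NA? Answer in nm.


Step 1: Identify values: k1 = 0.41, lambda = 193 nm, NA = 1.06
Step 2: R = k1 * lambda / NA
R = 0.41 * 193 / 1.06
R = 74.7 nm


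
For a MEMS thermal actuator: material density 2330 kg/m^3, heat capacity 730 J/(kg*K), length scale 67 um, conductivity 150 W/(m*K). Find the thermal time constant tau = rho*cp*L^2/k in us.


Step 1: Convert L to m: L = 67e-6 m
Step 2: L^2 = (67e-6)^2 = 4.489e-09 m^2
Step 3: tau = 2330 * 730 * 4.489e-09 / 150 = 5.090227e-05 s
Step 4: Convert to microseconds (multiply by 1e6).
tau = 50.902 us


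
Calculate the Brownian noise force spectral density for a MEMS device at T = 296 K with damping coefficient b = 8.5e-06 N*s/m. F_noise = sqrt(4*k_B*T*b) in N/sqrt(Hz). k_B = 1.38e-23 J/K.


Step 1: Compute 4 * k_B * T * b
= 4 * 1.38e-23 * 296 * 8.5e-06
= 1.3888e-25 N^2/Hz
Step 2: F_noise = sqrt(1.3888e-25)
F_noise = 3.73e-13 N/sqrt(Hz)


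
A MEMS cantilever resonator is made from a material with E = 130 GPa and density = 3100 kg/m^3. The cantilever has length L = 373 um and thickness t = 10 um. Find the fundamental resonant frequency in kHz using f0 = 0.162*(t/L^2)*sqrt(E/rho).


Step 1: Convert units to SI.
t_SI = 10e-6 m, L_SI = 373e-6 m
Step 2: Calculate sqrt(E/rho).
sqrt(130e9 / 3100) = 6475.76 m/s
Step 3: Compute f0.
f0 = 0.162 * 10e-6 / (373e-6)^2 * 6475.76 = 75402.9 Hz = 75.4 kHz


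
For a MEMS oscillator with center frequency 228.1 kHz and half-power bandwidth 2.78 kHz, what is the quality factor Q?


Step 1: Q = f0 / bandwidth
Step 2: Q = 228.1 / 2.78
Q = 82.1


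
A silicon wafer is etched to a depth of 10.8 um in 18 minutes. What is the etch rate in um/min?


Step 1: Etch rate = depth / time
Step 2: rate = 10.8 / 18
rate = 0.6 um/min


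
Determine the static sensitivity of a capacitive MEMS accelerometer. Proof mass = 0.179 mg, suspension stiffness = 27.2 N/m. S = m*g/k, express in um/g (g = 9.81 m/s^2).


Step 1: Convert mass: m = 0.179 mg = 1.79e-07 kg
Step 2: S = m * g / k = 1.79e-07 * 9.81 / 27.2
Step 3: S = 6.46e-08 m/g
Step 4: Convert to um/g: S = 0.065 um/g


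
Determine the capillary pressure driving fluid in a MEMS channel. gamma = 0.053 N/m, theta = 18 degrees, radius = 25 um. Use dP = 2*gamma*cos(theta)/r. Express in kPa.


Step 1: cos(18 deg) = 0.9511
Step 2: Convert r to m: r = 25e-6 m
Step 3: dP = 2 * 0.053 * 0.9511 / 25e-6 = 4032.7 Pa
Step 4: Convert Pa to kPa (divide by 1000).
dP = 4.03 kPa


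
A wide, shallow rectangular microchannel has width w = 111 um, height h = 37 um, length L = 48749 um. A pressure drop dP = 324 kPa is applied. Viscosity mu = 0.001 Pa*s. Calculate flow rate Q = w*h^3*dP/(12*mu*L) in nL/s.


Step 1: Convert all dimensions to SI (meters).
w = 111e-6 m, h = 37e-6 m, L = 48749e-6 m, dP = 324e3 Pa
Step 2: Q = w * h^3 * dP / (12 * mu * L)
Q = 111e-6 * (37e-6)^3 * 324e3 / (12 * 0.001 * 48749e-6) = 3.11405446e-09 m^3/s
Step 3: Convert Q from m^3/s to nL/s (1 m^3 = 1e12 nL, so multiply by 1e12).
Q = 3114.054 nL/s


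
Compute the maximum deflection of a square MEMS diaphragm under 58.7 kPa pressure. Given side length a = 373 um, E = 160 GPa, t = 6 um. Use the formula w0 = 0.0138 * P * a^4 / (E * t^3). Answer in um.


Step 1: Convert pressure to compatible units (E is in GPa, so P in GPa).
P = 58.7 kPa = 58.7e-6 GPa
Step 2: Compute numerator: 0.0138 * P * a^4.
a^4 = 373^4 = 19356878641
numerator = 0.0138 * 58.7e-6 * 19356878641 = 1.56802e+04
Step 3: Compute denominator: E * t^3 = 160 * 6^3 = 34560
Step 4: w0 = numerator / denominator = 1.56802e+04 / 34560 = 0.4537 um


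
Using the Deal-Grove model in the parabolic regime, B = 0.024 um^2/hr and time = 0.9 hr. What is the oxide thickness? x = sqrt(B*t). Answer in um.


Step 1: Compute B*t = 0.024 * 0.9 = 0.0216
Step 2: x = sqrt(0.0216)
x = 0.147 um


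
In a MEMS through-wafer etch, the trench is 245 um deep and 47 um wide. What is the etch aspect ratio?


Step 1: AR = depth / width
Step 2: AR = 245 / 47
AR = 5.2


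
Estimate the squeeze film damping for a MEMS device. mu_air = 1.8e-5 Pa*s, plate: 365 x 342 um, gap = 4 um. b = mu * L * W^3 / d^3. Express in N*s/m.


Step 1: Convert to SI.
L = 365e-6 m, W = 342e-6 m, d = 4e-6 m
Step 2: W^3 = (342e-6)^3 = 4.00e-11 m^3
Step 3: d^3 = (4e-6)^3 = 6.40e-17 m^3
Step 4: b = 1.8e-5 * 365e-6 * 4.00e-11 / 6.40e-17
b = 4.11e-03 N*s/m


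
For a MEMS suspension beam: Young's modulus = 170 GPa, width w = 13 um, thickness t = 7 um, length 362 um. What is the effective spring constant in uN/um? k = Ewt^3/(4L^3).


Step 1: Convert E to consistent units (1 GPa = 1000 uN/um^2).
E = 170 GPa = 170000 uN/um^2
Step 2: Compute t^3 = 7^3 = 343
Step 3: Compute L^3 = 362^3 = 47437928
Step 4: k = 170000 * 13 * 343 / (4 * 47437928)
k = 3.9949 uN/um


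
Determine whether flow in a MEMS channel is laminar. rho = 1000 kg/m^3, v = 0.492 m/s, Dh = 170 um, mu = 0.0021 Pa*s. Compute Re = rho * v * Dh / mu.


Step 1: Convert Dh to meters: Dh = 170e-6 m
Step 2: Re = rho * v * Dh / mu
Re = 1000 * 0.492 * 170e-6 / 0.0021
Re = 39.829
Since Re = 39.829 is below ~2300, the flow is laminar.


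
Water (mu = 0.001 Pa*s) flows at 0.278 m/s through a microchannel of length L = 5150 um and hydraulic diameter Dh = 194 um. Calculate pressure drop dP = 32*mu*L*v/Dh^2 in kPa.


Step 1: Convert to SI: L = 5150e-6 m, Dh = 194e-6 m
Step 2: dP = 32 * 0.001 * 5150e-6 * 0.278 / (194e-6)^2
Step 3: dP = 1217.30 Pa
Step 4: Convert to kPa: dP = 1.22 kPa


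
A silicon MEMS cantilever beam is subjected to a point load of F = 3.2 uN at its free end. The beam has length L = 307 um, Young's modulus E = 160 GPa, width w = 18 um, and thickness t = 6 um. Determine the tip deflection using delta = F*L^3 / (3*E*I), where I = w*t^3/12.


Step 1: Calculate the second moment of area.
I = w * t^3 / 12 = 18 * 6^3 / 12 = 324.0 um^4
Step 2: Convert E to consistent units (1 GPa = 1000 uN/um^2).
E = 160 GPa = 160000 uN/um^2
Step 3: Calculate tip deflection.
delta = F * L^3 / (3 * E * I)
delta = 3.2 * 307^3 / (3 * 160000 * 324.0)
delta = 0.5954 um


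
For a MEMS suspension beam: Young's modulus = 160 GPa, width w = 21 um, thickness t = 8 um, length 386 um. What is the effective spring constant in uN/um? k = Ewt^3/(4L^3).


Step 1: Convert E to consistent units (1 GPa = 1000 uN/um^2).
E = 160 GPa = 160000 uN/um^2
Step 2: Compute t^3 = 8^3 = 512
Step 3: Compute L^3 = 386^3 = 57512456
Step 4: k = 160000 * 21 * 512 / (4 * 57512456)
k = 7.478 uN/um


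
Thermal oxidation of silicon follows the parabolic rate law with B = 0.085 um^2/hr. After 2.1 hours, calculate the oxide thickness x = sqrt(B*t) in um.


Step 1: Compute B*t = 0.085 * 2.1 = 0.1785
Step 2: x = sqrt(0.1785)
x = 0.422 um


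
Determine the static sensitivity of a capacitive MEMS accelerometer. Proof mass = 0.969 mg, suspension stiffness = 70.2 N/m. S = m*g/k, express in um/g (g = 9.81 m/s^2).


Step 1: Convert mass: m = 0.969 mg = 9.69e-07 kg
Step 2: S = m * g / k = 9.69e-07 * 9.81 / 70.2
Step 3: S = 1.35e-07 m/g
Step 4: Convert to um/g: S = 0.135 um/g


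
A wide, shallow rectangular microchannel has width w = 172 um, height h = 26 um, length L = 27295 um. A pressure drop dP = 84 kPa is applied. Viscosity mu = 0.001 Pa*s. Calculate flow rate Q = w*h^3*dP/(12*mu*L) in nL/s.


Step 1: Convert all dimensions to SI (meters).
w = 172e-6 m, h = 26e-6 m, L = 27295e-6 m, dP = 84e3 Pa
Step 2: Q = w * h^3 * dP / (12 * mu * L)
Q = 172e-6 * (26e-6)^3 * 84e3 / (12 * 0.001 * 27295e-6) = 7.7528866e-10 m^3/s
Step 3: Convert Q from m^3/s to nL/s (1 m^3 = 1e12 nL, so multiply by 1e12).
Q = 775.289 nL/s


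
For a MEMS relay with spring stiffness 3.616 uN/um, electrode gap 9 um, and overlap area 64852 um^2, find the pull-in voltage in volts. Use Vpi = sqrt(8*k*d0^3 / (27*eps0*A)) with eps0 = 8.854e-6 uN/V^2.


Step 1: Compute numerator: 8 * k * d0^3 = 8 * 3.616 * 9^3 = 21088.512
Step 2: Compute denominator: 27 * eps0 * A = 27 * 8.854e-6 * 64852 = 15.503389
Step 3: Vpi = sqrt(21088.512 / 15.503389)
Vpi = 36.88 V


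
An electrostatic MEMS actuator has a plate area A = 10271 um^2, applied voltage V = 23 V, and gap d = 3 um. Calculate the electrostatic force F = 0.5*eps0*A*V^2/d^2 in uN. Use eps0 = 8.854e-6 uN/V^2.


Step 1: Identify parameters.
eps0 = 8.854e-6 uN/V^2, A = 10271 um^2, V = 23 V, d = 3 um
Step 2: Compute V^2 = 23^2 = 529
Step 3: Compute d^2 = 3^2 = 9
Step 4: F = 0.5 * 8.854e-6 * 10271 * 529 / 9
F = 2.673 uN


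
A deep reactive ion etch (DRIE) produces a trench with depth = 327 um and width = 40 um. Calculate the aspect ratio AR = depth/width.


Step 1: AR = depth / width
Step 2: AR = 327 / 40
AR = 8.2


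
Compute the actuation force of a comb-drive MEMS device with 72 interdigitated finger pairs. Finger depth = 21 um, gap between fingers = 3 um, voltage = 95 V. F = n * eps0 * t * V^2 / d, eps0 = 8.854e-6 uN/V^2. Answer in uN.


Step 1: Parameters: n=72, eps0=8.854e-6 uN/V^2, t=21 um, V=95 V, d=3 um
Step 2: V^2 = 9025
Step 3: F = 72 * 8.854e-6 * 21 * 9025 / 3
F = 40.273 uN


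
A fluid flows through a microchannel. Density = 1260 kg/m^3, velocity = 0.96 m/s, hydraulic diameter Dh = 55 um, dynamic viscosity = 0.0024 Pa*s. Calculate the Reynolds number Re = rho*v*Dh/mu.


Step 1: Convert Dh to meters: Dh = 55e-6 m
Step 2: Re = rho * v * Dh / mu
Re = 1260 * 0.96 * 55e-6 / 0.0024
Re = 27.72


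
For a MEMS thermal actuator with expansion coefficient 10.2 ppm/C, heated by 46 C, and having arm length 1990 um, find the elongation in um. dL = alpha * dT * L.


Step 1: Convert CTE: alpha = 10.2 ppm/C = 10.2e-6 /C
Step 2: dL = 10.2e-6 * 46 * 1990
dL = 0.9337 um


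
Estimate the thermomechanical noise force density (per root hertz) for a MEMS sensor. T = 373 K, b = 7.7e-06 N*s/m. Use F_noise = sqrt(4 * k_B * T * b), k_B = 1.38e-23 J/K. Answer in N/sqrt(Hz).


Step 1: Compute 4 * k_B * T * b
= 4 * 1.38e-23 * 373 * 7.7e-06
= 1.5854e-25 N^2/Hz
Step 2: F_noise = sqrt(1.5854e-25)
F_noise = 3.98e-13 N/sqrt(Hz)


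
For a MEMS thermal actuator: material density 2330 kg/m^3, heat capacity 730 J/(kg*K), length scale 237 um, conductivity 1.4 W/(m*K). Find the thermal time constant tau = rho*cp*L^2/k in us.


Step 1: Convert L to m: L = 237e-6 m
Step 2: L^2 = (237e-6)^2 = 5.6169e-08 m^2
Step 3: tau = 2330 * 730 * 5.6169e-08 / 1.4 = 6.824132293e-02 s
Step 4: Convert to microseconds (multiply by 1e6).
tau = 68241.323 us


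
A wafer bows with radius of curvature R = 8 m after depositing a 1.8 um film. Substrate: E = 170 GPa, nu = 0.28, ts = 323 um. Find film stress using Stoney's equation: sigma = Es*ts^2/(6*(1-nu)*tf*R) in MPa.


Step 1: Compute numerator: Es * ts^2 = 170 * 323^2 = 17735930 (GPa*um^2)
Step 2: Compute denominator (R in um): 6*(1-nu)*tf*R = 6*0.72*1.8*8e6 = 62208000.0 (um^2)
Step 3: sigma (GPa) = 17735930 / 62208000.0 = 2.85107e-01 GPa
Step 4: Convert to MPa (x1000): sigma = 285.1 MPa


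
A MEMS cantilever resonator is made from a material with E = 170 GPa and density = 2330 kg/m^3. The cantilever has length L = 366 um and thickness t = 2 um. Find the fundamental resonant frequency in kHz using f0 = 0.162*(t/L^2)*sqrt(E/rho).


Step 1: Convert units to SI.
t_SI = 2e-6 m, L_SI = 366e-6 m
Step 2: Calculate sqrt(E/rho).
sqrt(170e9 / 2330) = 8541.74 m/s
Step 3: Compute f0.
f0 = 0.162 * 2e-6 / (366e-6)^2 * 8541.74 = 20659.9 Hz = 20.66 kHz


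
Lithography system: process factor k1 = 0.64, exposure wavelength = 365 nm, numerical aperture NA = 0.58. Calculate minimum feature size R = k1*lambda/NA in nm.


Step 1: Identify values: k1 = 0.64, lambda = 365 nm, NA = 0.58
Step 2: R = k1 * lambda / NA
R = 0.64 * 365 / 0.58
R = 402.8 nm


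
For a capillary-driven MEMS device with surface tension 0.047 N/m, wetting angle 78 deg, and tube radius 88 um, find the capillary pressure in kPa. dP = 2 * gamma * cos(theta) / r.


Step 1: cos(78 deg) = 0.2079
Step 2: Convert r to m: r = 88e-6 m
Step 3: dP = 2 * 0.047 * 0.2079 / 88e-6 = 222.1 Pa
Step 4: Convert Pa to kPa (divide by 1000).
dP = 0.22 kPa


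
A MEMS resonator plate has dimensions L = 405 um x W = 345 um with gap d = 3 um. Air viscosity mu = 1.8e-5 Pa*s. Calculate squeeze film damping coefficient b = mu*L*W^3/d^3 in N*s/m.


Step 1: Convert to SI.
L = 405e-6 m, W = 345e-6 m, d = 3e-6 m
Step 2: W^3 = (345e-6)^3 = 4.11e-11 m^3
Step 3: d^3 = (3e-6)^3 = 2.70e-17 m^3
Step 4: b = 1.8e-5 * 405e-6 * 4.11e-11 / 2.70e-17
b = 1.11e-02 N*s/m


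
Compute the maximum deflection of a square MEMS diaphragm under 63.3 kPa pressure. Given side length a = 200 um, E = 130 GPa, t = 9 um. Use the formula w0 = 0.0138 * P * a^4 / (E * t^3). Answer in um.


Step 1: Convert pressure to compatible units (E is in GPa, so P in GPa).
P = 63.3 kPa = 63.3e-6 GPa
Step 2: Compute numerator: 0.0138 * P * a^4.
a^4 = 200^4 = 1600000000
numerator = 0.0138 * 63.3e-6 * 1600000000 = 1.3977e+03
Step 3: Compute denominator: E * t^3 = 130 * 9^3 = 94770
Step 4: w0 = numerator / denominator = 1.3977e+03 / 94770 = 0.0147 um


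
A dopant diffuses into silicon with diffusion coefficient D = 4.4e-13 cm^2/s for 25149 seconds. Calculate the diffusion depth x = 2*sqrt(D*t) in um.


Step 1: Compute D*t = 4.4e-13 * 25149 = 1.106556e-08 cm^2
Step 2: sqrt(D*t) = 1.05193e-04 cm
Step 3: x = 2 * 1.05193e-04 cm = 2.10386e-04 cm
Step 4: Convert to um (1 cm = 1e4 um): x = 2.104 um


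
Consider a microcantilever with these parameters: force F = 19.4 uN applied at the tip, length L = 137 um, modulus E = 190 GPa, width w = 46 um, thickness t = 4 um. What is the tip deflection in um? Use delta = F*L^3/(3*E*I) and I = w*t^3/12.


Step 1: Calculate the second moment of area.
I = w * t^3 / 12 = 46 * 4^3 / 12 = 245.3333 um^4
Step 2: Convert E to consistent units (1 GPa = 1000 uN/um^2).
E = 190 GPa = 190000 uN/um^2
Step 3: Calculate tip deflection.
delta = F * L^3 / (3 * E * I)
delta = 19.4 * 137^3 / (3 * 190000 * 245.3333)
delta = 0.3567 um


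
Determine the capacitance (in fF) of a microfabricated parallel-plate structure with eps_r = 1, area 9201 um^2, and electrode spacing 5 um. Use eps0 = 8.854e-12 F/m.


Step 1: Convert area to m^2: A = 9201e-12 m^2
Step 2: Convert gap to m: d = 5e-6 m
Step 3: C = eps0 * eps_r * A / d
C = 8.854e-12 * 1 * 9201e-12 / 5e-6
Step 4: Convert to fF (multiply by 1e15).
C = 16.29 fF


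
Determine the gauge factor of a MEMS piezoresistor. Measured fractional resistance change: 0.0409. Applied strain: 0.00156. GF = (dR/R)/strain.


Step 1: Identify values.
dR/R = 0.0409, strain = 0.00156
Step 2: GF = (dR/R) / strain = 0.0409 / 0.00156
GF = 26.2


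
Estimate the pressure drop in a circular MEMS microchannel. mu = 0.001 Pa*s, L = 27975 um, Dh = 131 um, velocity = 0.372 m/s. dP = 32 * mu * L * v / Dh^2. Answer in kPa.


Step 1: Convert to SI: L = 27975e-6 m, Dh = 131e-6 m
Step 2: dP = 32 * 0.001 * 27975e-6 * 0.372 / (131e-6)^2
Step 3: dP = 19405.30 Pa
Step 4: Convert to kPa: dP = 19.41 kPa


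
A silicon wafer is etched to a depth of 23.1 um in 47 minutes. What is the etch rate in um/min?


Step 1: Etch rate = depth / time
Step 2: rate = 23.1 / 47
rate = 0.491 um/min


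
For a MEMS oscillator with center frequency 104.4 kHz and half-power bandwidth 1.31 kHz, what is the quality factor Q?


Step 1: Q = f0 / bandwidth
Step 2: Q = 104.4 / 1.31
Q = 79.7


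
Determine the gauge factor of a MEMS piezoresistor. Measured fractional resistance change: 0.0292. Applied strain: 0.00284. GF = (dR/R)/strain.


Step 1: Identify values.
dR/R = 0.0292, strain = 0.00284
Step 2: GF = (dR/R) / strain = 0.0292 / 0.00284
GF = 10.3


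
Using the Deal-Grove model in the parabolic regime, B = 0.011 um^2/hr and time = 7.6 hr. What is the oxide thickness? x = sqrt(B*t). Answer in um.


Step 1: Compute B*t = 0.011 * 7.6 = 0.0836
Step 2: x = sqrt(0.0836)
x = 0.289 um


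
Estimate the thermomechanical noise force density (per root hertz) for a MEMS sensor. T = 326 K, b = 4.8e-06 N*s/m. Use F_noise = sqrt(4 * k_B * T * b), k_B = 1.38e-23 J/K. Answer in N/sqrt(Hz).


Step 1: Compute 4 * k_B * T * b
= 4 * 1.38e-23 * 326 * 4.8e-06
= 8.6377e-26 N^2/Hz
Step 2: F_noise = sqrt(8.6377e-26)
F_noise = 2.94e-13 N/sqrt(Hz)


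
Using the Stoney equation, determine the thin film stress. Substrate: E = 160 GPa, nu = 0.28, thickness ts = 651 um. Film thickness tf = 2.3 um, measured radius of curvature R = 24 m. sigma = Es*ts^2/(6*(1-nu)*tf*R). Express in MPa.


Step 1: Compute numerator: Es * ts^2 = 160 * 651^2 = 67808160 (GPa*um^2)
Step 2: Compute denominator (R in um): 6*(1-nu)*tf*R = 6*0.72*2.3*24e6 = 238464000.0 (um^2)
Step 3: sigma (GPa) = 67808160 / 238464000.0 = 2.84354e-01 GPa
Step 4: Convert to MPa (x1000): sigma = 284.4 MPa


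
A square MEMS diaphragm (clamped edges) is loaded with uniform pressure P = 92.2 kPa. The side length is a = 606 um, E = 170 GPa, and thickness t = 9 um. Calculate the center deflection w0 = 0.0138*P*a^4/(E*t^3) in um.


Step 1: Convert pressure to compatible units (E is in GPa, so P in GPa).
P = 92.2 kPa = 92.2e-6 GPa
Step 2: Compute numerator: 0.0138 * P * a^4.
a^4 = 606^4 = 134862279696
numerator = 0.0138 * 92.2e-6 * 134862279696 = 1.715934e+05
Step 3: Compute denominator: E * t^3 = 170 * 9^3 = 123930
Step 4: w0 = numerator / denominator = 1.715934e+05 / 123930 = 1.3846 um


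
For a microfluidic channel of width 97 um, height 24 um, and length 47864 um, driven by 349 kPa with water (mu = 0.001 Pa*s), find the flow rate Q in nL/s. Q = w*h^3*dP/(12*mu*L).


Step 1: Convert all dimensions to SI (meters).
w = 97e-6 m, h = 24e-6 m, L = 47864e-6 m, dP = 349e3 Pa
Step 2: Q = w * h^3 * dP / (12 * mu * L)
Q = 97e-6 * (24e-6)^3 * 349e3 / (12 * 0.001 * 47864e-6) = 8.1478054e-10 m^3/s
Step 3: Convert Q from m^3/s to nL/s (1 m^3 = 1e12 nL, so multiply by 1e12).
Q = 814.781 nL/s


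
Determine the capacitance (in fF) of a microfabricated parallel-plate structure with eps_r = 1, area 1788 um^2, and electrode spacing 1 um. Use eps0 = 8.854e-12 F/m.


Step 1: Convert area to m^2: A = 1788e-12 m^2
Step 2: Convert gap to m: d = 1e-6 m
Step 3: C = eps0 * eps_r * A / d
C = 8.854e-12 * 1 * 1788e-12 / 1e-6
Step 4: Convert to fF (multiply by 1e15).
C = 15.83 fF


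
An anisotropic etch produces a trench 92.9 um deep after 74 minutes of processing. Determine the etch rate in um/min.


Step 1: Etch rate = depth / time
Step 2: rate = 92.9 / 74
rate = 1.255 um/min


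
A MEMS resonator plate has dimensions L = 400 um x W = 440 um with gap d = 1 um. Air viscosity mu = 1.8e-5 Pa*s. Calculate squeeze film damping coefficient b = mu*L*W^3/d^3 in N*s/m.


Step 1: Convert to SI.
L = 400e-6 m, W = 440e-6 m, d = 1e-6 m
Step 2: W^3 = (440e-6)^3 = 8.52e-11 m^3
Step 3: d^3 = (1e-6)^3 = 1.00e-18 m^3
Step 4: b = 1.8e-5 * 400e-6 * 8.52e-11 / 1.00e-18
b = 6.13e-01 N*s/m
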